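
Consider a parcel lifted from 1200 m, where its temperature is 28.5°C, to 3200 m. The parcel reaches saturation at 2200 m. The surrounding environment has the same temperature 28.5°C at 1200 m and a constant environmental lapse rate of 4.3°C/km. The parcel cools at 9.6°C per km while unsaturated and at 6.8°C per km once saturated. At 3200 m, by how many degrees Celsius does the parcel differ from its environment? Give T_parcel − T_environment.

-7.8°C (parcel cooler than environment)

Parcel:
  1200–2200 m, dry: Δz = 1 km ⇒ ΔT = -9.6°C; T = 18.9°C
  2200–3200 m, saturated: Δz = 1 km ⇒ ΔT = -6.8°C; T = 12.1°C
Environment:
  1200–3200 m, environment: Δz = 2 km ⇒ ΔT = -8.6°C; T = 19.9°C
T_parcel − T_env = 12.1 − 19.9 = -7.8°C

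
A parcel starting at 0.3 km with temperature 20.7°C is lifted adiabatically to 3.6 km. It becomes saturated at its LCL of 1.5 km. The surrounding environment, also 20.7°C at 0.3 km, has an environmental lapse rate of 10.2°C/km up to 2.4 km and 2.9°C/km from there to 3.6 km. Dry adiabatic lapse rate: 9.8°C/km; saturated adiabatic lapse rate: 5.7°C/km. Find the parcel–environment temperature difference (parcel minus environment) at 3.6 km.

Parcel:
  From 300 m to 1500 m (dry): cools by 9.8 × 1.2 = 11.76°C, giving 8.94°C.
  From 1500 m to 3600 m (saturated): cools by 5.7 × 2.1 = 11.97°C, giving -3.03°C.
Environment:
  From 300 m to 2400 m (environment, lower layer): cools by 10.2 × 2.1 = 21.42°C, giving -0.72°C.
  From 2400 m to 3600 m (environment, upper layer): cools by 2.9 × 1.2 = 3.48°C, giving -4.2°C.
T_parcel − T_env = -3.03 − (-4.2) = +1.17°C

+1.17°C (parcel warmer than environment)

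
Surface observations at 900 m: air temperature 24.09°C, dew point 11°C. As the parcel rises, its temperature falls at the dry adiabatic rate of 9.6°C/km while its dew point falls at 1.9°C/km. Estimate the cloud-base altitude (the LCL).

2600 m

T and T_d converge at 9.6 − 1.9 = 7.7°C per km
Height above start = (24.09 − 11) / 7.7 = 1.7 km
LCL altitude = 900 m + 1700 m = 2600 m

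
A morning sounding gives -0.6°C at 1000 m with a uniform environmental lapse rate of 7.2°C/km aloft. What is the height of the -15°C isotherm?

3000 m

Height above start = (-0.6 − (-15)) / 7.2 = 2 km
Altitude = 1000 m + 2000 m = 3000 m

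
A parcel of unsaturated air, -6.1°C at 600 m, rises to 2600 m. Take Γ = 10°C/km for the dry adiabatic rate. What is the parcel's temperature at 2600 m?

-26.1°C

600–2600 m, dry adiabatic: Δz = 2 km ⇒ ΔT = -20°C; T = -26.1°C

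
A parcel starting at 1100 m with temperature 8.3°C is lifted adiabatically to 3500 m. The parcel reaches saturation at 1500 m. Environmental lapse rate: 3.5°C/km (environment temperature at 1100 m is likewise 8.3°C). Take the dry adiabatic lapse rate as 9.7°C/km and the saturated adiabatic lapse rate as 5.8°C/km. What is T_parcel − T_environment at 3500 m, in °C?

Parcel:
  1100 → 1500 m (dry, 9.7°C/km): ΔT = -9.7 × 0.4 = -3.88°C → T = 4.42°C
  1500 → 3500 m (saturated, 5.8°C/km): ΔT = -5.8 × 2 = -11.6°C → T = -7.18°C
Environment:
  1100 → 3500 m (environment, 3.5°C/km): ΔT = -3.5 × 2.4 = -8.4°C → T = -0.1°C
T_parcel − T_env = -7.18 − (-0.1) = -7.08°C

-7.08°C (parcel cooler than environment)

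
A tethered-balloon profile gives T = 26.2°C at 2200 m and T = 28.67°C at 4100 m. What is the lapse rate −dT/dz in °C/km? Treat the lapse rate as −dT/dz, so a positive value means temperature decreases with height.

Γ = −ΔT/Δz = (26.2 − 28.67) / (4100 − 2200) m
  = -2.47°C / 1.9 km = -1.3°C/km

-1.3°C/km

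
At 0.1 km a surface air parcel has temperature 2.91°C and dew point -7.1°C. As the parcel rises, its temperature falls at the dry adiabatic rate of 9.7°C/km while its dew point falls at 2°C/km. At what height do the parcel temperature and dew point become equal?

T and T_d converge at 9.7 − 2 = 7.7°C per km
Height above start = (2.91 − (-7.1)) / 7.7 = 1.3 km
LCL altitude = 100 m + 1300 m = 1400 m

1.4 km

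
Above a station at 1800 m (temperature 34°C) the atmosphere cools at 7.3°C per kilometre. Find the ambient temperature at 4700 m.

From 1800 m to 4700 m (environmental): cools by 7.3 × 2.9 = 21.17°C, giving 12.83°C.

12.83°C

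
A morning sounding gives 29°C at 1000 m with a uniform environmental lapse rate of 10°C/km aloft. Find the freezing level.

Height above start = (29 − 0) / 10 = 2.9 km
Altitude = 1000 m + 2900 m = 3900 m

3900 m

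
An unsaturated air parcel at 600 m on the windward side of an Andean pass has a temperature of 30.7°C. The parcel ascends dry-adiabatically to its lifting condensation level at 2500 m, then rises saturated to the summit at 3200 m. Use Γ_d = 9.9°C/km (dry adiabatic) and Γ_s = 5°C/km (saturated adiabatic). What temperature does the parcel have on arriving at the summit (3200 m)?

Dry to 2500 m: -9.9 × 1.9 km = -18.81°C, so T = 11.89°C.
Saturated to 3200 m: -5 × 0.7 km = -3.5°C, so T = 8.39°C.

8.39°C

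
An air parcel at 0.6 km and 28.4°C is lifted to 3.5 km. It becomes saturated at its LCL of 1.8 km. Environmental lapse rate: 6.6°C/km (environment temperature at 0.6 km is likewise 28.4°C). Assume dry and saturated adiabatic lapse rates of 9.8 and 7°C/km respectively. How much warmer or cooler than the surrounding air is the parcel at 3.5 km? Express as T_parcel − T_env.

-4.52°C (parcel cooler than environment)

Parcel:
  600–1800 m, dry: Δz = 1.2 km ⇒ ΔT = -11.76°C; T = 16.64°C
  1800–3500 m, saturated: Δz = 1.7 km ⇒ ΔT = -11.9°C; T = 4.74°C
Environment:
  600–3500 m, environment: Δz = 2.9 km ⇒ ΔT = -19.14°C; T = 9.26°C
T_parcel − T_env = 4.74 − 9.26 = -4.52°C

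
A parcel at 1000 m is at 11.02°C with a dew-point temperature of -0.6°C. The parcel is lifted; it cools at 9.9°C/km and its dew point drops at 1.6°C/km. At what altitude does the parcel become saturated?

2400 m

T and T_d converge at 9.9 − 1.6 = 8.3°C per km
Height above start = (11.02 − (-0.6)) / 8.3 = 1.4 km
LCL altitude = 1000 m + 1400 m = 2400 m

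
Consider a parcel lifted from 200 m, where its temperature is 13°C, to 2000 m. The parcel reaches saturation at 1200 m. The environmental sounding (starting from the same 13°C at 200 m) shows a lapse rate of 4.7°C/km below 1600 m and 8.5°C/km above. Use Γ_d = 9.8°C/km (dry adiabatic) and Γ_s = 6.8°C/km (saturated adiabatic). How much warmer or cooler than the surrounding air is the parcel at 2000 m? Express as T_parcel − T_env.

Parcel:
  Dry to 1200 m: -9.8 × 1 km = -9.8°C, so T = 3.2°C.
  Saturated to 2000 m: -6.8 × 0.8 km = -5.44°C, so T = -2.24°C.
Environment:
  Environment, lower layer to 1600 m: -4.7 × 1.4 km = -6.58°C, so T = 6.42°C.
  Environment, upper layer to 2000 m: -8.5 × 0.4 km = -3.4°C, so T = 3.02°C.
T_parcel − T_env = -2.24 − 3.02 = -5.26°C

-5.26°C (parcel cooler than environment)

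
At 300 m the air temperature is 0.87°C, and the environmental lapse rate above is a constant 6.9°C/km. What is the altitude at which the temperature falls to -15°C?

2600 m

Height above start = (0.87 − (-15)) / 6.9 = 2.3 km
Altitude = 300 m + 2300 m = 2600 m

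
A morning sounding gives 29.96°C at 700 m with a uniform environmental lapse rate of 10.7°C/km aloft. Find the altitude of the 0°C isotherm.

3500 m

Height above start = (29.96 − 0) / 10.7 = 2.8 km
Altitude = 700 m + 2800 m = 3500 m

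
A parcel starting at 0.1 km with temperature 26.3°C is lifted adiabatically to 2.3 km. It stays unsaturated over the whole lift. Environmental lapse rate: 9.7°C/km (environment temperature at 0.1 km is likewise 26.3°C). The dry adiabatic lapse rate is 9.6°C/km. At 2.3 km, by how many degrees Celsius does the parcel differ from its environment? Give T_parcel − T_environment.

Parcel:
  100 → 2300 m (dry, 9.6°C/km): ΔT = -9.6 × 2.2 = -21.12°C → T = 5.18°C
Environment:
  100 → 2300 m (environment, 9.7°C/km): ΔT = -9.7 × 2.2 = -21.34°C → T = 4.96°C
T_parcel − T_env = 5.18 − 4.96 = +0.22°C

+0.22°C (parcel warmer than environment)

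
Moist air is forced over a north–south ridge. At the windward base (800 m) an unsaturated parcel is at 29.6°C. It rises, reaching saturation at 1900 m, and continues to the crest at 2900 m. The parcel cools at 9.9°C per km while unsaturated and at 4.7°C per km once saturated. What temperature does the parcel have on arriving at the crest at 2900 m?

800–1900 m, dry: Δz = 1.1 km ⇒ ΔT = -10.89°C; T = 18.71°C
1900–2900 m, saturated: Δz = 1 km ⇒ ΔT = -4.7°C; T = 14.01°C

14.01°C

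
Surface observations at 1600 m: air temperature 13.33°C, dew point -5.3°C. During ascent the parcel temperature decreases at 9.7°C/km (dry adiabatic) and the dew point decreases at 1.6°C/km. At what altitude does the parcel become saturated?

3900 m

T and T_d converge at 9.7 − 1.6 = 8.1°C per km
Height above start = (13.33 − (-5.3)) / 8.1 = 2.3 km
LCL altitude = 1600 m + 2300 m = 3900 m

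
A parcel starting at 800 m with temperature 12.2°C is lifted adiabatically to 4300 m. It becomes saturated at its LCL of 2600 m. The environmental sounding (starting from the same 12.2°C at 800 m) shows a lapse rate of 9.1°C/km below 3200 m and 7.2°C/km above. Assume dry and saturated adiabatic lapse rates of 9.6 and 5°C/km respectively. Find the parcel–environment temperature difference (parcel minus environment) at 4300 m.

Parcel:
  Dry to 2600 m: -9.6 × 1.8 km = -17.28°C, so T = -5.08°C.
  Saturated to 4300 m: -5 × 1.7 km = -8.5°C, so T = -13.58°C.
Environment:
  Environment, lower layer to 3200 m: -9.1 × 2.4 km = -21.84°C, so T = -9.64°C.
  Environment, upper layer to 4300 m: -7.2 × 1.1 km = -7.92°C, so T = -17.56°C.
T_parcel − T_env = -13.58 − (-17.56) = +3.98°C

+3.98°C (parcel warmer than environment)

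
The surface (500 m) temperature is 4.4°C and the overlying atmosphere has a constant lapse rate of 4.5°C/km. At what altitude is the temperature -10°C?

3700 m

Height above start = (4.4 − (-10)) / 4.5 = 3.2 km
Altitude = 500 m + 3200 m = 3700 m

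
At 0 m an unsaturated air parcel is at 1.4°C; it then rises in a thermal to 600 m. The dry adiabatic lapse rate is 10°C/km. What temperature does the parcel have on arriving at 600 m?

From 0 m to 600 m (dry adiabatic): cools by 10 × 0.6 = 6°C, giving -4.6°C.

-4.6°C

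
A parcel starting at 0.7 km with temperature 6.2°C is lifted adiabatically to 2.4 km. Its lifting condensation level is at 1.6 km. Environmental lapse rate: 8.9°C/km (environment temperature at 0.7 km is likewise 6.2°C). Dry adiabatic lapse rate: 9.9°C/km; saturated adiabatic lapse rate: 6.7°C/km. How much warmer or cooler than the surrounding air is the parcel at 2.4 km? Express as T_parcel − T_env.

Parcel:
  From 700 m to 1600 m (dry): cools by 9.9 × 0.9 = 8.91°C, giving -2.71°C.
  From 1600 m to 2400 m (saturated): cools by 6.7 × 0.8 = 5.36°C, giving -8.07°C.
Environment:
  From 700 m to 2400 m (environment): cools by 8.9 × 1.7 = 15.13°C, giving -8.93°C.
T_parcel − T_env = -8.07 − (-8.93) = +0.86°C

+0.86°C (parcel warmer than environment)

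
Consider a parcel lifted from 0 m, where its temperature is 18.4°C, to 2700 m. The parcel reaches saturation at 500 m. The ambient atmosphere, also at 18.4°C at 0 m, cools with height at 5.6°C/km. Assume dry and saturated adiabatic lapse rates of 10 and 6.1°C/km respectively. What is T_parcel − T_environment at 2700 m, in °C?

Parcel:
  0–500 m, dry: Δz = 0.5 km ⇒ ΔT = -5°C; T = 13.4°C
  500–2700 m, saturated: Δz = 2.2 km ⇒ ΔT = -13.42°C; T = -0.02°C
Environment:
  0–2700 m, environment: Δz = 2.7 km ⇒ ΔT = -15.12°C; T = 3.28°C
T_parcel − T_env = -0.02 − 3.28 = -3.3°C

-3.3°C (parcel cooler than environment)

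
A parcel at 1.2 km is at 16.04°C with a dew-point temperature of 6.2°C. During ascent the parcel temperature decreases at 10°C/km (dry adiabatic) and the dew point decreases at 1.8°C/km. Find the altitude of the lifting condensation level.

2.4 km

T and T_d converge at 10 − 1.8 = 8.2°C per km
Height above start = (16.04 − 6.2) / 8.2 = 1.2 km
LCL altitude = 1200 m + 1200 m = 2400 m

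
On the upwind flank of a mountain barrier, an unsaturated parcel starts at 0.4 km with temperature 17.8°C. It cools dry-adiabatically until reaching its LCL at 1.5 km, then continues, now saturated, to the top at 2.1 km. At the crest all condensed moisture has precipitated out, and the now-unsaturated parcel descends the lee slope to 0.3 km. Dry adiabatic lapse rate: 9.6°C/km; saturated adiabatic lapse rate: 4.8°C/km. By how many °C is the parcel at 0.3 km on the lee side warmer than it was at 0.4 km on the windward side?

400 → 1500 m (dry, 9.6°C/km): ΔT = -9.6 × 1.1 = -10.56°C → T = 7.24°C
1500 → 2100 m (saturated, 4.8°C/km): ΔT = -4.8 × 0.6 = -2.88°C → T = 4.36°C
2100 → 300 m (dry descent, 9.6°C/km): ΔT = +9.6 × 1.8 = +17.28°C → T = 21.64°C
Net change vs windward start: 21.64 − 17.8 = +3.84°C

+3.84°C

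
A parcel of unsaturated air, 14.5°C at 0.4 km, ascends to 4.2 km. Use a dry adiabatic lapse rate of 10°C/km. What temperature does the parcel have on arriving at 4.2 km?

-23.5°C

400 → 4200 m (dry adiabatic, 10°C/km): ΔT = -10 × 3.8 = -38°C → T = -23.5°C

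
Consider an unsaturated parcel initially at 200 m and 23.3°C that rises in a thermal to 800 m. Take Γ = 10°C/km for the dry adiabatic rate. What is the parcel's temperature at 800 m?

17.3°C

Dry adiabatic to 800 m: -10 × 0.6 km = -6°C, so T = 17.3°C.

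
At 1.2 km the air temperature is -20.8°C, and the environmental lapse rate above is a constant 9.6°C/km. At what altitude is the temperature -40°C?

Height above start = (-20.8 − (-40)) / 9.6 = 2 km
Altitude = 1200 m + 2000 m = 3200 m

3.2 km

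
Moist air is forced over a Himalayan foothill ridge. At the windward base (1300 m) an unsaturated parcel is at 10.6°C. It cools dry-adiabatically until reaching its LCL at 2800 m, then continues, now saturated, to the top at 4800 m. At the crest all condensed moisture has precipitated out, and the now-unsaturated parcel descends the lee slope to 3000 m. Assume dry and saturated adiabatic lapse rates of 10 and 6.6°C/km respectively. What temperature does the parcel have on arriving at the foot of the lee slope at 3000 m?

1300 → 2800 m (dry, 10°C/km): ΔT = -10 × 1.5 = -15°C → T = -4.4°C
2800 → 4800 m (saturated, 6.6°C/km): ΔT = -6.6 × 2 = -13.2°C → T = -17.6°C
4800 → 3000 m (dry descent, 10°C/km): ΔT = +10 × 1.8 = +18°C → T = 0.4°C

0.4°C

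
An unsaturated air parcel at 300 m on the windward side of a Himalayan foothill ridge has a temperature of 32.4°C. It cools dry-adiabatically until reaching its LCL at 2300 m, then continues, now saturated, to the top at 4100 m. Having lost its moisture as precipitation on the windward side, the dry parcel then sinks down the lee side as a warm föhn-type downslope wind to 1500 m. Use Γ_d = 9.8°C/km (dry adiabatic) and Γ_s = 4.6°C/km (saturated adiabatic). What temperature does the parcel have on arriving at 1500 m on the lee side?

Dry to 2300 m: -9.8 × 2 km = -19.6°C, so T = 12.8°C.
Saturated to 4100 m: -4.6 × 1.8 km = -8.28°C, so T = 4.52°C.
Dry descent to 1500 m: +9.8 × 2.6 km = +25.48°C, so T = 30°C.

30°C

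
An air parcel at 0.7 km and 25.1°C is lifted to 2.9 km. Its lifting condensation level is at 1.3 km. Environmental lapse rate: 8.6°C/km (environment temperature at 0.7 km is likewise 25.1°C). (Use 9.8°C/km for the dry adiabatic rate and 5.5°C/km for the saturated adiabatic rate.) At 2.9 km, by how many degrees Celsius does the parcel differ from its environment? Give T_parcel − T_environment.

+4.24°C (parcel warmer than environment)

Parcel:
  Dry to 1300 m: -9.8 × 0.6 km = -5.88°C, so T = 19.22°C.
  Saturated to 2900 m: -5.5 × 1.6 km = -8.8°C, so T = 10.42°C.
Environment:
  Environment to 2900 m: -8.6 × 2.2 km = -18.92°C, so T = 6.18°C.
T_parcel − T_env = 10.42 − 6.18 = +4.24°C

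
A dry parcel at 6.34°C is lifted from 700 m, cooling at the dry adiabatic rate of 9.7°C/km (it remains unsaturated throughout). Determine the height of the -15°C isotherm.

Height above start = (6.34 − (-15)) / 9.7 = 2.2 km
Altitude = 700 m + 2200 m = 2900 m

2900 m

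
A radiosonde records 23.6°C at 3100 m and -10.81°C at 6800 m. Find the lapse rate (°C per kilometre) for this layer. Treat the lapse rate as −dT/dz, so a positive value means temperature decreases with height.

9.3°C/km

Γ = −ΔT/Δz = (23.6 − (-10.81)) / (6800 − 3100) m
  = 34.41°C / 3.7 km = 9.3°C/km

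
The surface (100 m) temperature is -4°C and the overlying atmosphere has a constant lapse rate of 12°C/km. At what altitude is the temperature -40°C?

3100 m

Height above start = (-4 − (-40)) / 12 = 3 km
Altitude = 100 m + 3000 m = 3100 m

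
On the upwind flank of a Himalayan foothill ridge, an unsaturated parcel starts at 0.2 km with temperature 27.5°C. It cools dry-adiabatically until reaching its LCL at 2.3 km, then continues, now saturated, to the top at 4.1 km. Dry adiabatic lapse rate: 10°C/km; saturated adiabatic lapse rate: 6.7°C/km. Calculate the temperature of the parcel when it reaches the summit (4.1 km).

-5.56°C

From 200 m to 2300 m (dry): cools by 10 × 2.1 = 21°C, giving 6.5°C.
From 2300 m to 4100 m (saturated): cools by 6.7 × 1.8 = 12.06°C, giving -5.56°C.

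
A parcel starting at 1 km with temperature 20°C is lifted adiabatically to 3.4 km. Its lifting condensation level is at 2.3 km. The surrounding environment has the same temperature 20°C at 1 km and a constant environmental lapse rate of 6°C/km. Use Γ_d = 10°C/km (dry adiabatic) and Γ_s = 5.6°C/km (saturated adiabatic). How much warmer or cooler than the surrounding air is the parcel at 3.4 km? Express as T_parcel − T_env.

-4.76°C (parcel cooler than environment)

Parcel:
  1000–2300 m, dry: Δz = 1.3 km ⇒ ΔT = -13°C; T = 7°C
  2300–3400 m, saturated: Δz = 1.1 km ⇒ ΔT = -6.16°C; T = 0.84°C
Environment:
  1000–3400 m, environment: Δz = 2.4 km ⇒ ΔT = -14.4°C; T = 5.6°C
T_parcel − T_env = 0.84 − 5.6 = -4.76°C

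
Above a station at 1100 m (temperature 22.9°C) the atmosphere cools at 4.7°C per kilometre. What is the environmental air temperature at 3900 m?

From 1100 m to 3900 m (environmental): cools by 4.7 × 2.8 = 13.16°C, giving 9.74°C.

9.74°C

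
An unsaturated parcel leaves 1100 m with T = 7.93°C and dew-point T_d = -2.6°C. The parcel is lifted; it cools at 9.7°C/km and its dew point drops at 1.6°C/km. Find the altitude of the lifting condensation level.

T and T_d converge at 9.7 − 1.6 = 8.1°C per km
Height above start = (7.93 − (-2.6)) / 8.1 = 1.3 km
LCL altitude = 1100 m + 1300 m = 2400 m

2400 m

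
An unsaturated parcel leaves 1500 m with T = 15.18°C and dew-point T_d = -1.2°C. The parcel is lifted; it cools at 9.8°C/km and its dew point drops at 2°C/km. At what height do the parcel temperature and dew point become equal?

T and T_d converge at 9.8 − 2 = 7.8°C per km
Height above start = (15.18 − (-1.2)) / 7.8 = 2.1 km
LCL altitude = 1500 m + 2100 m = 3600 m

3600 m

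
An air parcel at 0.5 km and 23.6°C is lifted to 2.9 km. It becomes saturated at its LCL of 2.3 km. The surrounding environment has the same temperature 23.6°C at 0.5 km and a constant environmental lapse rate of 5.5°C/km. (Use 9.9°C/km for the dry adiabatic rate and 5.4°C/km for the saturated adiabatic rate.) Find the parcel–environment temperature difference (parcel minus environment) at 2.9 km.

-7.86°C (parcel cooler than environment)

Parcel:
  Dry to 2300 m: -9.9 × 1.8 km = -17.82°C, so T = 5.78°C.
  Saturated to 2900 m: -5.4 × 0.6 km = -3.24°C, so T = 2.54°C.
Environment:
  Environment to 2900 m: -5.5 × 2.4 km = -13.2°C, so T = 10.4°C.
T_parcel − T_env = 2.54 − 10.4 = -7.86°C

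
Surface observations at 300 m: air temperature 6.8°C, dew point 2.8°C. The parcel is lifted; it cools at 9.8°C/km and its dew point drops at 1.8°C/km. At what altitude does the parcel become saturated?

T and T_d converge at 9.8 − 1.8 = 8°C per km
Height above start = (6.8 − 2.8) / 8 = 0.5 km
LCL altitude = 300 m + 500 m = 800 m

800 m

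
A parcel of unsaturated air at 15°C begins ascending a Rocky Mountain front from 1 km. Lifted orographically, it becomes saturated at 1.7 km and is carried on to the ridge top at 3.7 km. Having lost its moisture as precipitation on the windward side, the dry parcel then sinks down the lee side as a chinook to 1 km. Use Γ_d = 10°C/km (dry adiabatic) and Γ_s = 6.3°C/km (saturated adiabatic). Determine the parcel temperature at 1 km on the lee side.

1000–1700 m, dry: Δz = 0.7 km ⇒ ΔT = -7°C; T = 8°C
1700–3700 m, saturated: Δz = 2 km ⇒ ΔT = -12.6°C; T = -4.6°C
3700–1000 m, dry descent: Δz = 2.7 km ⇒ ΔT = +27°C; T = 22.4°C

22.4°C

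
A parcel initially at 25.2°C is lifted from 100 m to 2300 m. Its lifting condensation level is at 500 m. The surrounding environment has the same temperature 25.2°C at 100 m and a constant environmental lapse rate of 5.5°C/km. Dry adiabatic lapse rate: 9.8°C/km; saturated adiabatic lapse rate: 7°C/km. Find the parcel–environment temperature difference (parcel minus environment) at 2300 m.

Parcel:
  From 100 m to 500 m (dry): cools by 9.8 × 0.4 = 3.92°C, giving 21.28°C.
  From 500 m to 2300 m (saturated): cools by 7 × 1.8 = 12.6°C, giving 8.68°C.
Environment:
  From 100 m to 2300 m (environment): cools by 5.5 × 2.2 = 12.1°C, giving 13.1°C.
T_parcel − T_env = 8.68 − 13.1 = -4.42°C

-4.42°C (parcel cooler than environment)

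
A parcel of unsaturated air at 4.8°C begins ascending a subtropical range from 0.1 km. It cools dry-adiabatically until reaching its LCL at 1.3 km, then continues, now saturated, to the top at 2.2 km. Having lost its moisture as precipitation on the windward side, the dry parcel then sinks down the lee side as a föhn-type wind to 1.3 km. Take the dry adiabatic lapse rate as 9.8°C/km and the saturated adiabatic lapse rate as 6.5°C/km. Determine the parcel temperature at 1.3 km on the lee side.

-3.99°C

From 100 m to 1300 m (dry): cools by 9.8 × 1.2 = 11.76°C, giving -6.96°C.
From 1300 m to 2200 m (saturated): cools by 6.5 × 0.9 = 5.85°C, giving -12.81°C.
From 2200 m to 1300 m (dry descent): warms by 9.8 × 0.9 = 8.82°C, giving -3.99°C.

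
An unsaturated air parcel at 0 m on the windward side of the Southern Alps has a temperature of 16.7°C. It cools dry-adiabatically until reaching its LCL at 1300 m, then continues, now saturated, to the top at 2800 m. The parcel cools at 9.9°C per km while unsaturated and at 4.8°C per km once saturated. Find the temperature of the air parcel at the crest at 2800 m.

-3.37°C

Dry to 1300 m: -9.9 × 1.3 km = -12.87°C, so T = 3.83°C.
Saturated to 2800 m: -4.8 × 1.5 km = -7.2°C, so T = -3.37°C.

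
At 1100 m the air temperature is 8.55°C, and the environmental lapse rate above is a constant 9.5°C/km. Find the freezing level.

2000 m

Height above start = (8.55 − 0) / 9.5 = 0.9 km
Altitude = 1100 m + 900 m = 2000 m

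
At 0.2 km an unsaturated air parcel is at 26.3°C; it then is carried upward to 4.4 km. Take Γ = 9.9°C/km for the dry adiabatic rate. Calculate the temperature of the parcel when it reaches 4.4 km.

-15.28°C

200 → 4400 m (dry adiabatic, 9.9°C/km): ΔT = -9.9 × 4.2 = -41.58°C → T = -15.28°C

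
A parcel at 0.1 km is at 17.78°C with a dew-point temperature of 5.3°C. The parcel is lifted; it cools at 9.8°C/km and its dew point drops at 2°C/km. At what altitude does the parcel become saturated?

T and T_d converge at 9.8 − 2 = 7.8°C per km
Height above start = (17.78 − 5.3) / 7.8 = 1.6 km
LCL altitude = 100 m + 1600 m = 1700 m

1.7 km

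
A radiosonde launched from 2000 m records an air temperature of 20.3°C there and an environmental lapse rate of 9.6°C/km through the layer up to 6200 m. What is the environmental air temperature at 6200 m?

2000–6200 m, environmental: Δz = 4.2 km ⇒ ΔT = -40.32°C; T = -20.02°C

-20.02°C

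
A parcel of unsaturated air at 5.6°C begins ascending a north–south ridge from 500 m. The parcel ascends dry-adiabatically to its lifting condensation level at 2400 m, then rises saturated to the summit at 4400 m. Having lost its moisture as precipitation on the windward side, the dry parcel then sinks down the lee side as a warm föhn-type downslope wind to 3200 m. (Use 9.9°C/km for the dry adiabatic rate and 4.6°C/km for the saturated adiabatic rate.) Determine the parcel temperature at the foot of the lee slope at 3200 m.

500–2400 m, dry: Δz = 1.9 km ⇒ ΔT = -18.81°C; T = -13.21°C
2400–4400 m, saturated: Δz = 2 km ⇒ ΔT = -9.2°C; T = -22.41°C
4400–3200 m, dry descent: Δz = 1.2 km ⇒ ΔT = +11.88°C; T = -10.53°C

-10.53°C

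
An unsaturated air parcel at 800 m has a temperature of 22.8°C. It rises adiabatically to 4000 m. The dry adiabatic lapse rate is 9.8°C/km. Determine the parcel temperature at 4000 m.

-8.56°C

Dry adiabatic to 4000 m: -9.8 × 3.2 km = -31.36°C, so T = -8.56°C.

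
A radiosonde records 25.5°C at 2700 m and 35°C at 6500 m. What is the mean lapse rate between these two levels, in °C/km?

Γ = −ΔT/Δz = (25.5 − 35) / (6500 − 2700) m
  = -9.5°C / 3.8 km = -2.5°C/km

-2.5°C/km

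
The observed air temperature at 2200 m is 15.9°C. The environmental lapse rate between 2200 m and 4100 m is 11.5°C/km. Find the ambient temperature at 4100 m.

From 2200 m to 4100 m (environmental): cools by 11.5 × 1.9 = 21.85°C, giving -5.95°C.

-5.95°C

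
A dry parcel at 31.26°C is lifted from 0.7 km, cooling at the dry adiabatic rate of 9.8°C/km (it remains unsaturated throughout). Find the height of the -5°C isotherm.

Height above start = (31.26 − (-5)) / 9.8 = 3.7 km
Altitude = 700 m + 3700 m = 4400 m

4.4 km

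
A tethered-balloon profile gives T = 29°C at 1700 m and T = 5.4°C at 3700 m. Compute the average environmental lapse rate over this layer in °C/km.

Γ = −ΔT/Δz = (29 − 5.4) / (3700 − 1700) m
  = 23.6°C / 2 km = 11.8°C/km

11.8°C/km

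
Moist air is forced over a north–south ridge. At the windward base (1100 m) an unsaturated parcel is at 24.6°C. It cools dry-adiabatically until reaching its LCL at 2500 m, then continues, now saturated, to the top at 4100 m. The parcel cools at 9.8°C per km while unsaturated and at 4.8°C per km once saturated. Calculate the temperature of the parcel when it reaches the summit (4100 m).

1100–2500 m, dry: Δz = 1.4 km ⇒ ΔT = -13.72°C; T = 10.88°C
2500–4100 m, saturated: Δz = 1.6 km ⇒ ΔT = -7.68°C; T = 3.2°C

3.2°C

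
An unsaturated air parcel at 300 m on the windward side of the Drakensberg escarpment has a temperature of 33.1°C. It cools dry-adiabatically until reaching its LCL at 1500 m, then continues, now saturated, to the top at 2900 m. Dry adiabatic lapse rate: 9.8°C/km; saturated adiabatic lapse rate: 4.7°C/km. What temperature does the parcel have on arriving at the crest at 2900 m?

From 300 m to 1500 m (dry): cools by 9.8 × 1.2 = 11.76°C, giving 21.34°C.
From 1500 m to 2900 m (saturated): cools by 4.7 × 1.4 = 6.58°C, giving 14.76°C.

14.76°C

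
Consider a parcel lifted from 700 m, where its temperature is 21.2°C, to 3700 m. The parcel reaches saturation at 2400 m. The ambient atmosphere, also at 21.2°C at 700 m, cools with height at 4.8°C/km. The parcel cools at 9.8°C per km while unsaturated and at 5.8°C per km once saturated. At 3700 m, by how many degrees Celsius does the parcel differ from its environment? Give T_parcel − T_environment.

Parcel:
  From 700 m to 2400 m (dry): cools by 9.8 × 1.7 = 16.66°C, giving 4.54°C.
  From 2400 m to 3700 m (saturated): cools by 5.8 × 1.3 = 7.54°C, giving -3°C.
Environment:
  From 700 m to 3700 m (environment): cools by 4.8 × 3 = 14.4°C, giving 6.8°C.
T_parcel − T_env = -3 − 6.8 = -9.8°C

-9.8°C (parcel cooler than environment)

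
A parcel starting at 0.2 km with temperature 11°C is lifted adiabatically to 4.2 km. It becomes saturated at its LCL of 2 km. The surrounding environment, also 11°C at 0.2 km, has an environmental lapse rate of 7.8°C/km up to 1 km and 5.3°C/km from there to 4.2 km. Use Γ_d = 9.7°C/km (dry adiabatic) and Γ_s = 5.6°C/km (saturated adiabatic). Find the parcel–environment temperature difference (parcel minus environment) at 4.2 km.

-6.58°C (parcel cooler than environment)

Parcel:
  From 200 m to 2000 m (dry): cools by 9.7 × 1.8 = 17.46°C, giving -6.46°C.
  From 2000 m to 4200 m (saturated): cools by 5.6 × 2.2 = 12.32°C, giving -18.78°C.
Environment:
  From 200 m to 1000 m (environment, lower layer): cools by 7.8 × 0.8 = 6.24°C, giving 4.76°C.
  From 1000 m to 4200 m (environment, upper layer): cools by 5.3 × 3.2 = 16.96°C, giving -12.2°C.
T_parcel − T_env = -18.78 − (-12.2) = -6.58°C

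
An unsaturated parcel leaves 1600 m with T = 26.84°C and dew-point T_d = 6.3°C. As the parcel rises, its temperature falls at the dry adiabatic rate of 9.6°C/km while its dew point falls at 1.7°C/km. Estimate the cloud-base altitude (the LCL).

T and T_d converge at 9.6 − 1.7 = 7.9°C per km
Height above start = (26.84 − 6.3) / 7.9 = 2.6 km
LCL altitude = 1600 m + 2600 m = 4200 m

4200 m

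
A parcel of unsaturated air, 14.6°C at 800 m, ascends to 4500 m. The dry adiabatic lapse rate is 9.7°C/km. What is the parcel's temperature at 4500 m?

-21.29°C

From 800 m to 4500 m (dry adiabatic): cools by 9.7 × 3.7 = 35.89°C, giving -21.29°C.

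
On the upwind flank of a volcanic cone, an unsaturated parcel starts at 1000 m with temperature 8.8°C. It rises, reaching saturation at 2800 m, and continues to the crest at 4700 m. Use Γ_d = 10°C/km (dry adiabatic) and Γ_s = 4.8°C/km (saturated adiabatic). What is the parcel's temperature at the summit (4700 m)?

-18.32°C

From 1000 m to 2800 m (dry): cools by 10 × 1.8 = 18°C, giving -9.2°C.
From 2800 m to 4700 m (saturated): cools by 4.8 × 1.9 = 9.12°C, giving -18.32°C.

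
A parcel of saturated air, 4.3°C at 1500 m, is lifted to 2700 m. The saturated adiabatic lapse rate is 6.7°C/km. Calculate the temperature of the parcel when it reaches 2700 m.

From 1500 m to 2700 m (saturated adiabatic): cools by 6.7 × 1.2 = 8.04°C, giving -3.74°C.

-3.74°C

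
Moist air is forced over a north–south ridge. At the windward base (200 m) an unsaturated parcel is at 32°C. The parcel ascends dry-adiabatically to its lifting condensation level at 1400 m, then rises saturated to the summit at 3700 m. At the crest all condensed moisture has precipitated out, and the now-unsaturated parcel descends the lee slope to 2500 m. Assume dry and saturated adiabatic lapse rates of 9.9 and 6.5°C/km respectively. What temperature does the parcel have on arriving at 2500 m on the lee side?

17.05°C

200–1400 m, dry: Δz = 1.2 km ⇒ ΔT = -11.88°C; T = 20.12°C
1400–3700 m, saturated: Δz = 2.3 km ⇒ ΔT = -14.95°C; T = 5.17°C
3700–2500 m, dry descent: Δz = 1.2 km ⇒ ΔT = +11.88°C; T = 17.05°C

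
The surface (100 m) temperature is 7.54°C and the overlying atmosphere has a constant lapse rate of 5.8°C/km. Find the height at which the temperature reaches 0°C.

Height above start = (7.54 − 0) / 5.8 = 1.3 km
Altitude = 100 m + 1300 m = 1400 m

1400 m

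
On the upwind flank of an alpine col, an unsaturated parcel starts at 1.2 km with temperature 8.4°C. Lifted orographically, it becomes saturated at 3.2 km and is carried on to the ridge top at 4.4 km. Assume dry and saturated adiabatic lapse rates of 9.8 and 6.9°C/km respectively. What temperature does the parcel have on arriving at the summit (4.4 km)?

1200 → 3200 m (dry, 9.8°C/km): ΔT = -9.8 × 2 = -19.6°C → T = -11.2°C
3200 → 4400 m (saturated, 6.9°C/km): ΔT = -6.9 × 1.2 = -8.28°C → T = -19.48°C

-19.48°C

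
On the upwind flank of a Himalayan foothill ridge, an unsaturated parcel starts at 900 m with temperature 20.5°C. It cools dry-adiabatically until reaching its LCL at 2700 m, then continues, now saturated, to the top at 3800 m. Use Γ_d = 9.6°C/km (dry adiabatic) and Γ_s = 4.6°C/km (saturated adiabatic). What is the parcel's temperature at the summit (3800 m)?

-1.84°C

900–2700 m, dry: Δz = 1.8 km ⇒ ΔT = -17.28°C; T = 3.22°C
2700–3800 m, saturated: Δz = 1.1 km ⇒ ΔT = -5.06°C; T = -1.84°C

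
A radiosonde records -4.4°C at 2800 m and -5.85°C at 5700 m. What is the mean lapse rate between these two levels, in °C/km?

0.5°C/km

Γ = −ΔT/Δz = (-4.4 − (-5.85)) / (5700 − 2800) m
  = 1.45°C / 2.9 km = 0.5°C/km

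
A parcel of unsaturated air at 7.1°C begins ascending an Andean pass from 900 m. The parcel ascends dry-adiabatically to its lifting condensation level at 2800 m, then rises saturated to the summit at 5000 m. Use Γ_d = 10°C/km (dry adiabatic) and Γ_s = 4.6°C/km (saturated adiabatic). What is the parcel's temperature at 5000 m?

900–2800 m, dry: Δz = 1.9 km ⇒ ΔT = -19°C; T = -11.9°C
2800–5000 m, saturated: Δz = 2.2 km ⇒ ΔT = -10.12°C; T = -22.02°C

-22.02°C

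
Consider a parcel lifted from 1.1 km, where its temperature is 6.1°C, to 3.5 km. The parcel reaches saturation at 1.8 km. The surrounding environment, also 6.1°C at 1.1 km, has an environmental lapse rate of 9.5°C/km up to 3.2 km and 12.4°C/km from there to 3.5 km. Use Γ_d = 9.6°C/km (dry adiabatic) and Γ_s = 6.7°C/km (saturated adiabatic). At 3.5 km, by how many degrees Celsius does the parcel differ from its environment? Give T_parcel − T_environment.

Parcel:
  1100 → 1800 m (dry, 9.6°C/km): ΔT = -9.6 × 0.7 = -6.72°C → T = -0.62°C
  1800 → 3500 m (saturated, 6.7°C/km): ΔT = -6.7 × 1.7 = -11.39°C → T = -12.01°C
Environment:
  1100 → 3200 m (environment, lower layer, 9.5°C/km): ΔT = -9.5 × 2.1 = -19.95°C → T = -13.85°C
  3200 → 3500 m (environment, upper layer, 12.4°C/km): ΔT = -12.4 × 0.3 = -3.72°C → T = -17.57°C
T_parcel − T_env = -12.01 − (-17.57) = +5.56°C

+5.56°C (parcel warmer than environment)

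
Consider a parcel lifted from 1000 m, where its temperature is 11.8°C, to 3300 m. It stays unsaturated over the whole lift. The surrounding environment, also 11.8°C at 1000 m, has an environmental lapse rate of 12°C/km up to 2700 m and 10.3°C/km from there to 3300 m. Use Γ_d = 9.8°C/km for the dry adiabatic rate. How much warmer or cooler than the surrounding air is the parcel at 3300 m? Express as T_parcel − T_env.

Parcel:
  1000 → 3300 m (dry, 9.8°C/km): ΔT = -9.8 × 2.3 = -22.54°C → T = -10.74°C
Environment:
  1000 → 2700 m (environment, lower layer, 12°C/km): ΔT = -12 × 1.7 = -20.4°C → T = -8.6°C
  2700 → 3300 m (environment, upper layer, 10.3°C/km): ΔT = -10.3 × 0.6 = -6.18°C → T = -14.78°C
T_parcel − T_env = -10.74 − (-14.78) = +4.04°C

+4.04°C (parcel warmer than environment)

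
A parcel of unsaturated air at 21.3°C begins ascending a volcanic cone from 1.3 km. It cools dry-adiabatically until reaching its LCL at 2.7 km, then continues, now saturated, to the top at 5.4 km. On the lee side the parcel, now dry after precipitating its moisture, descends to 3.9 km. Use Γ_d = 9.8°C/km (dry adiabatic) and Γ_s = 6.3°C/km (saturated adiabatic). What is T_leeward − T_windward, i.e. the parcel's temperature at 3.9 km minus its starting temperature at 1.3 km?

1300 → 2700 m (dry, 9.8°C/km): ΔT = -9.8 × 1.4 = -13.72°C → T = 7.58°C
2700 → 5400 m (saturated, 6.3°C/km): ΔT = -6.3 × 2.7 = -17.01°C → T = -9.43°C
5400 → 3900 m (dry descent, 9.8°C/km): ΔT = +9.8 × 1.5 = +14.7°C → T = 5.27°C
Net change vs windward start: 5.27 − 21.3 = -16.03°C

-16.03°C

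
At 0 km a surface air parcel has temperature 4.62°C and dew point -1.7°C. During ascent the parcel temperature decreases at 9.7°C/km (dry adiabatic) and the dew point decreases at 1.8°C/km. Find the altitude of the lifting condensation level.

0.8 km

T and T_d converge at 9.7 − 1.8 = 7.9°C per km
Height above start = (4.62 − (-1.7)) / 7.9 = 0.8 km
LCL altitude = 0 m + 800 m = 800 m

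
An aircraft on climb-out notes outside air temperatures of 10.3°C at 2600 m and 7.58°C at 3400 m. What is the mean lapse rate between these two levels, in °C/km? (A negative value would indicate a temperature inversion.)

3.4°C/km

Γ = −ΔT/Δz = (10.3 − 7.58) / (3400 − 2600) m
  = 2.72°C / 0.8 km = 3.4°C/km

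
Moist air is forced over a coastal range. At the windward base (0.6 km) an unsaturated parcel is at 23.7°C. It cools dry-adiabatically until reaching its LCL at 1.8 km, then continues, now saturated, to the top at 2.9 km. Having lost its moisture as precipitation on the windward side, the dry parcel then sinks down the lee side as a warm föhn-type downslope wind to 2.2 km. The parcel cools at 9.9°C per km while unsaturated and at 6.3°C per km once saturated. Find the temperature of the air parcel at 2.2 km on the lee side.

11.82°C

600 → 1800 m (dry, 9.9°C/km): ΔT = -9.9 × 1.2 = -11.88°C → T = 11.82°C
1800 → 2900 m (saturated, 6.3°C/km): ΔT = -6.3 × 1.1 = -6.93°C → T = 4.89°C
2900 → 2200 m (dry descent, 9.9°C/km): ΔT = +9.9 × 0.7 = +6.93°C → T = 11.82°C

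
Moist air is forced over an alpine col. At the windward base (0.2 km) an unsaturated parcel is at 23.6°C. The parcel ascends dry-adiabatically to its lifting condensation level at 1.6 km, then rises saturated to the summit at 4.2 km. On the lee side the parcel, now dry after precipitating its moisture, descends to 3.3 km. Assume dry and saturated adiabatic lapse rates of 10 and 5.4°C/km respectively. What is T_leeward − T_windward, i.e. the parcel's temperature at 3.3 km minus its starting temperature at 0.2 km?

-19.04°C

Dry to 1600 m: -10 × 1.4 km = -14°C, so T = 9.6°C.
Saturated to 4200 m: -5.4 × 2.6 km = -14.04°C, so T = -4.44°C.
Dry descent to 3300 m: +10 × 0.9 km = +9°C, so T = 4.56°C.
Net change vs windward start: 4.56 − 23.6 = -19.04°C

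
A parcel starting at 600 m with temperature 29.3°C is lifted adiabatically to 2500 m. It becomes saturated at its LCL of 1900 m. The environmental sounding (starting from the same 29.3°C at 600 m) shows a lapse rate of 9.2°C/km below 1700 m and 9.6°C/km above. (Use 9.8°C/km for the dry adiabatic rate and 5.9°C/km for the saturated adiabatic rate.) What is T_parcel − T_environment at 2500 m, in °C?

Parcel:
  From 600 m to 1900 m (dry): cools by 9.8 × 1.3 = 12.74°C, giving 16.56°C.
  From 1900 m to 2500 m (saturated): cools by 5.9 × 0.6 = 3.54°C, giving 13.02°C.
Environment:
  From 600 m to 1700 m (environment, lower layer): cools by 9.2 × 1.1 = 10.12°C, giving 19.18°C.
  From 1700 m to 2500 m (environment, upper layer): cools by 9.6 × 0.8 = 7.68°C, giving 11.5°C.
T_parcel − T_env = 13.02 − 11.5 = +1.52°C

+1.52°C (parcel warmer than environment)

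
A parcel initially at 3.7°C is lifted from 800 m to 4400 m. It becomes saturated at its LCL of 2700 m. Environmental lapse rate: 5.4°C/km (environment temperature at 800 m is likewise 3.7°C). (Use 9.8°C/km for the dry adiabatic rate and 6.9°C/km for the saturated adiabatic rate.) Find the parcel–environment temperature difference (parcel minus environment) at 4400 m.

-10.91°C (parcel cooler than environment)

Parcel:
  From 800 m to 2700 m (dry): cools by 9.8 × 1.9 = 18.62°C, giving -14.92°C.
  From 2700 m to 4400 m (saturated): cools by 6.9 × 1.7 = 11.73°C, giving -26.65°C.
Environment:
  From 800 m to 4400 m (environment): cools by 5.4 × 3.6 = 19.44°C, giving -15.74°C.
T_parcel − T_env = -26.65 − (-15.74) = -10.91°C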